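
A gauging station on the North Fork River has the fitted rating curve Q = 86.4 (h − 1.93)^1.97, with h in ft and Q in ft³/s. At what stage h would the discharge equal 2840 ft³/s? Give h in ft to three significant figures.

7.82 ft

h − h₀ = (Q/C)^(1/b) = (2840/86.4)^(1/1.97) = 5.888 ft
h = 1.93 + 5.888 = 7.818 ft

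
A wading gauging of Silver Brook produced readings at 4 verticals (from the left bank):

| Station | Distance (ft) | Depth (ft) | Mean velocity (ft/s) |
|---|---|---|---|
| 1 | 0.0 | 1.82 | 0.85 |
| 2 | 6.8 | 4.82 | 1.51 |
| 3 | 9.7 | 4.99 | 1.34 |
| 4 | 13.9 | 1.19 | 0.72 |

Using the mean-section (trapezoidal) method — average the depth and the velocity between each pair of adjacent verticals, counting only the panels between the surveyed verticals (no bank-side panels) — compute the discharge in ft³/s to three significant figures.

Panel 1-2: Δb = 6.8 ft, d̄ = (1.82+4.82)/2 = 3.32, v̄ = (0.85+1.51)/2 = 1.18 → q = 6.8×3.32×1.18 = 26.64 ft³/s
Panel 2-3: Δb = 2.9 ft, d̄ = (4.82+4.99)/2 = 4.905, v̄ = (1.51+1.34)/2 = 1.425 → q = 2.9×4.905×1.425 = 20.27 ft³/s
Panel 3-4: Δb = 4.2 ft, d̄ = (4.99+1.19)/2 = 3.09, v̄ = (1.34+0.72)/2 = 1.03 → q = 4.2×3.09×1.03 = 13.37 ft³/s
Q = Σ q = 60.28 ft³/s

60.3 ft³/s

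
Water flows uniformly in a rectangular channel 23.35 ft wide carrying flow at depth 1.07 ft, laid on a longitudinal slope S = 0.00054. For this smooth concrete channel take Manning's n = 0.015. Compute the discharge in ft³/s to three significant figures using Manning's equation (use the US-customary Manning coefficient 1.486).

56.8 ft³/s

A = b·y = 23.35 × 1.07 = 24.98 ft²
P = b + 2y = 23.35 + 2×1.07 = 25.49 ft
R = A/P = 24.98/25.49 = 0.9802 ft
Q = (1.486/n)·A·R^(2/3)·S^(1/2) = (1.486/0.015) × 24.98 × 0.9802^(2/3) × 0.00054^(1/2) = 56.75 ft³/s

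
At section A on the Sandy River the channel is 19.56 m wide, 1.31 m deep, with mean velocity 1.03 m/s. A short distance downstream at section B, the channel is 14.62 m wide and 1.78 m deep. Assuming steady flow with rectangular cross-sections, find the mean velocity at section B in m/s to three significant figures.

1.01 m/s

Q = A₁V₁ = (19.56×1.31) × 1.03 = 26.39 m³/s
A₂ = 14.62 × 1.78 = 26.02 m²
V₂ = Q/A₂ = 26.39/26.02 = 1.014 m/s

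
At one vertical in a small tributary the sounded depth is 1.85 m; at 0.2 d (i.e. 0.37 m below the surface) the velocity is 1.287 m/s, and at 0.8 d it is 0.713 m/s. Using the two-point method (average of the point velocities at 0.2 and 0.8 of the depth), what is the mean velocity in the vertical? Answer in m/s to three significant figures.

1.00 m/s

v̄ = (1.287 + 0.713) / 2 = 1.000 m/s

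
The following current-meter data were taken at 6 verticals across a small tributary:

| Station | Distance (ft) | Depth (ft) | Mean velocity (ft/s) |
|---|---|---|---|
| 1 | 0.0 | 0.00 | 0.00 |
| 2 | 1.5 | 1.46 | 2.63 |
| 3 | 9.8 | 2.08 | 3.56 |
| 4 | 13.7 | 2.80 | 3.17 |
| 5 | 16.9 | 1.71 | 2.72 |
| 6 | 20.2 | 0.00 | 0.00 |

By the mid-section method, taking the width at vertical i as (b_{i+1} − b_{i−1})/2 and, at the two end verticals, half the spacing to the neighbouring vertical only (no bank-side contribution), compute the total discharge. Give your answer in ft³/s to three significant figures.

111 ft³/s

w_2 = (9.8 − 0.0)/2 = 4.9 ft; q_2 = 2.63 × 1.46 × 4.9 = 18.82 ft³/s
w_3 = (13.7 − 1.5)/2 = 6.1 ft; q_3 = 3.56 × 2.08 × 6.1 = 45.17 ft³/s
w_4 = (16.9 − 9.8)/2 = 3.55 ft; q_4 = 3.17 × 2.80 × 3.55 = 31.51 ft³/s
w_5 = (20.2 − 13.7)/2 = 3.25 ft; q_5 = 2.72 × 1.71 × 3.25 = 15.12 ft³/s
Stations 1, 6 contribute zero (depth or velocity is 0).
Q = Σ qᵢ = 110.6 ft³/s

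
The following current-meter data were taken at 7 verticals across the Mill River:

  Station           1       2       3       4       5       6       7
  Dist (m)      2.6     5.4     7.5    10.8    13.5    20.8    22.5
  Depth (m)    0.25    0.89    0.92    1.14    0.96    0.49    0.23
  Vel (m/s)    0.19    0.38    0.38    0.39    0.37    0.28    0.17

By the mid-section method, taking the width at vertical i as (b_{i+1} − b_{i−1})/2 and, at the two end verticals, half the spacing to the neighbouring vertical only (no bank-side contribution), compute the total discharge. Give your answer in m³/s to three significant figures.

5.60 m³/s

w_1 = (5.4 − 2.6)/2 = 1.4 m; q_1 = 0.19 × 0.25 × 1.4 = 0.06650 m³/s
w_2 = (7.5 − 2.6)/2 = 2.45 m; q_2 = 0.38 × 0.89 × 2.45 = 0.8286 m³/s
w_3 = (10.8 − 5.4)/2 = 2.7 m; q_3 = 0.38 × 0.92 × 2.7 = 0.9439 m³/s
w_4 = (13.5 − 7.5)/2 = 3 m; q_4 = 0.39 × 1.14 × 3 = 1.334 m³/s
w_5 = (20.8 − 10.8)/2 = 5 m; q_5 = 0.37 × 0.96 × 5 = 1.776 m³/s
w_6 = (22.5 − 13.5)/2 = 4.5 m; q_6 = 0.28 × 0.49 × 4.5 = 0.6174 m³/s
w_7 = (22.5 − 20.8)/2 = 0.85 m; q_7 = 0.17 × 0.23 × 0.85 = 0.03324 m³/s
Q = Σ qᵢ = 5.599 m³/s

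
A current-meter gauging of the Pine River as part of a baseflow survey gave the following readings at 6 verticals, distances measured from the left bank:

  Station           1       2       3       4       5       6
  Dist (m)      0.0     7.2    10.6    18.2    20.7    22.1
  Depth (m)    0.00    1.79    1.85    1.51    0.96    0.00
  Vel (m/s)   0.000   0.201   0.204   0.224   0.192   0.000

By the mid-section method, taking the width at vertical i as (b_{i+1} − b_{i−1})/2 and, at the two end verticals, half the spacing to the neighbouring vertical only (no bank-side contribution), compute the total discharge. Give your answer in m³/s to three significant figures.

w_2 = (10.6 − 0.0)/2 = 5.3 m; q_2 = 0.201 × 1.79 × 5.3 = 1.907 m³/s
w_3 = (18.2 − 7.2)/2 = 5.5 m; q_3 = 0.204 × 1.85 × 5.5 = 2.076 m³/s
w_4 = (20.7 − 10.6)/2 = 5.05 m; q_4 = 0.224 × 1.51 × 5.05 = 1.708 m³/s
w_5 = (22.1 − 18.2)/2 = 1.95 m; q_5 = 0.192 × 0.96 × 1.95 = 0.3594 m³/s
Stations 1, 6 contribute zero (depth or velocity is 0).
Q = Σ qᵢ = 6.050 m³/s

6.05 m³/s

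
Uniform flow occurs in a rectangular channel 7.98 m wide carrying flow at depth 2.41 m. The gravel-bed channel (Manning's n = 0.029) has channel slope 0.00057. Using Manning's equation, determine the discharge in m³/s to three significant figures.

20.8 m³/s

A = b·y = 7.98 × 2.41 = 19.23 m²
P = b + 2y = 7.98 + 2×2.41 = 12.80 m
R = A/P = 19.23/12.80 = 1.502 m
Q = (1/n)·A·R^(2/3)·S^(1/2) = (1/0.029) × 19.23 × 1.502^(2/3) × 0.00057^(1/2) = 20.77 m³/s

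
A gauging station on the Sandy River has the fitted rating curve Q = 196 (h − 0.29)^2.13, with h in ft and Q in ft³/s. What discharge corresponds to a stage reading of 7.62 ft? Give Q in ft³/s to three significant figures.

13600 ft³/s

Q = 196 × (7.62 − 0.29)^2.13 = 196 × 7.33^2.13 = 13640 ft³/s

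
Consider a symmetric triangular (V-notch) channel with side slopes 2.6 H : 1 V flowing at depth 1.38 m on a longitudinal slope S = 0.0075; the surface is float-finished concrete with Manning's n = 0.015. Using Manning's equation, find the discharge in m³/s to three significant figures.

A = z·y² = 2.6×1.38² = 4.951 m²
P = 2y√(1+z²) = 2×1.38×√(1+2.6²) = 7.688 m
R = A/P = 4.951/7.688 = 0.6440 m
Q = (1/n)·A·R^(2/3)·S^(1/2) = (1/0.015) × 4.951 × 0.6440^(2/3) × 0.0075^(1/2) = 21.32 m³/s

21.3 m³/s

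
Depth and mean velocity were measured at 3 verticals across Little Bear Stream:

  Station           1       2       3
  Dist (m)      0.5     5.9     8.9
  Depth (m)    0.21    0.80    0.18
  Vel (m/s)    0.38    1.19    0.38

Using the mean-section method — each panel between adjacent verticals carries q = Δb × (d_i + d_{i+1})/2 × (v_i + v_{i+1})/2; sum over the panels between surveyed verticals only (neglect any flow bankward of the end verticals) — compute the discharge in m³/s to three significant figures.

3.29 m³/s

Panel 1-2: Δb = 5.4 m, d̄ = (0.21+0.80)/2 = 0.505, v̄ = (0.38+1.19)/2 = 0.785 → q = 5.4×0.505×0.785 = 2.141 m³/s
Panel 2-3: Δb = 3 m, d̄ = (0.80+0.18)/2 = 0.49, v̄ = (1.19+0.38)/2 = 0.785 → q = 3×0.49×0.785 = 1.154 m³/s
Q = Σ q = 3.295 m³/s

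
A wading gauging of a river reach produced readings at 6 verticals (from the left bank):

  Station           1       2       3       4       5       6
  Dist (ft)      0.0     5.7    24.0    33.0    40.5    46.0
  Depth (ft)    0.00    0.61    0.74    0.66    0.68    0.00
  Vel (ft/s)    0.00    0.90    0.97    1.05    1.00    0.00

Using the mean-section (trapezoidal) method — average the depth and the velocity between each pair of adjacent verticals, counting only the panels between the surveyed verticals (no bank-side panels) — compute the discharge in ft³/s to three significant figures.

Panel 1-2: Δb = 5.7 ft, d̄ = (0.00+0.61)/2 = 0.305, v̄ = (0.00+0.90)/2 = 0.45 → q = 5.7×0.305×0.45 = 0.7823 ft³/s
Panel 2-3: Δb = 18.3 ft, d̄ = (0.61+0.74)/2 = 0.675, v̄ = (0.90+0.97)/2 = 0.935 → q = 18.3×0.675×0.935 = 11.55 ft³/s
Panel 3-4: Δb = 9 ft, d̄ = (0.74+0.66)/2 = 0.7, v̄ = (0.97+1.05)/2 = 1.01 → q = 9×0.7×1.01 = 6.363 ft³/s
Panel 4-5: Δb = 7.5 ft, d̄ = (0.66+0.68)/2 = 0.67, v̄ = (1.05+1.00)/2 = 1.025 → q = 7.5×0.67×1.025 = 5.151 ft³/s
Panel 5-6: Δb = 5.5 ft, d̄ = (0.68+0.00)/2 = 0.34, v̄ = (1.00+0.00)/2 = 0.5 → q = 5.5×0.34×0.5 = 0.9350 ft³/s
Q = Σ q = 24.78 ft³/s

24.8 ft³/s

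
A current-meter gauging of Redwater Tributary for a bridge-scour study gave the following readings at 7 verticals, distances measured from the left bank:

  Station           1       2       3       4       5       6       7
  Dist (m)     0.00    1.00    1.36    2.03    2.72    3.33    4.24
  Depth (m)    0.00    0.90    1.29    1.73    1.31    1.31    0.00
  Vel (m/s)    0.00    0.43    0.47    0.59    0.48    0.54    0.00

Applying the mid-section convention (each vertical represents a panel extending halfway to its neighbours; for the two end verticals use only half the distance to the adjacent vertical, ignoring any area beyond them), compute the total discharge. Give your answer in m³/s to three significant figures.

w_2 = (1.36 − 0.00)/2 = 0.68 m; q_2 = 0.43 × 0.90 × 0.68 = 0.2632 m³/s
w_3 = (2.03 − 1.00)/2 = 0.515 m; q_3 = 0.47 × 1.29 × 0.515 = 0.3122 m³/s
w_4 = (2.72 − 1.36)/2 = 0.68 m; q_4 = 0.59 × 1.73 × 0.68 = 0.6941 m³/s
w_5 = (3.33 − 2.03)/2 = 0.65 m; q_5 = 0.48 × 1.31 × 0.65 = 0.4087 m³/s
w_6 = (4.24 − 2.72)/2 = 0.76 m; q_6 = 0.54 × 1.31 × 0.76 = 0.5376 m³/s
Stations 1, 7 contribute zero (depth or velocity is 0).
Q = Σ qᵢ = 2.216 m³/s

2.22 m³/s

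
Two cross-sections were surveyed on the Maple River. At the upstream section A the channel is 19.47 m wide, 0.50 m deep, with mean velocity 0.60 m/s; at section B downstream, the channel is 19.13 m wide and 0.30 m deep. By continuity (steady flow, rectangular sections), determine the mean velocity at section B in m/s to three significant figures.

1.02 m/s

Q = A₁V₁ = (19.47×0.50) × 0.60 = 5.841 m³/s
A₂ = 19.13 × 0.30 = 5.739 m²
V₂ = Q/A₂ = 5.841/5.739 = 1.018 m/s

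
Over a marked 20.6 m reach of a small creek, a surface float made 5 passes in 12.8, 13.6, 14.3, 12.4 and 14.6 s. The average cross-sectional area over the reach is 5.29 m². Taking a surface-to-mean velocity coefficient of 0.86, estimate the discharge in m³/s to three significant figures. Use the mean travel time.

6.92 m³/s

t̄ = (12.8 + 13.6 + 14.3 + 12.4 + 14.6) / 5 = 13.54 s
v_surface = L / t̄ = 20.6 / 13.54 = 1.521 m/s
v_mean = 0.86 × 1.521 = 1.308 m/s
Q = A × v_mean = 5.29 × 1.308 = 6.922 m³/s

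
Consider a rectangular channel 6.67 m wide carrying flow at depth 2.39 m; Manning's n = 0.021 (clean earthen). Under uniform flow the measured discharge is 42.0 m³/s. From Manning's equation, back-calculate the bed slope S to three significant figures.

A = b·y = 6.67 × 2.39 = 15.94 m²
P = b + 2y = 6.67 + 2×2.39 = 11.45 m
R = A/P = 15.94/11.45 = 1.392 m
S = (Q·n / (1·A·R^(2/3)))² = (42.0×0.021 / (1×15.94×1.247))² = 0.001969

0.00197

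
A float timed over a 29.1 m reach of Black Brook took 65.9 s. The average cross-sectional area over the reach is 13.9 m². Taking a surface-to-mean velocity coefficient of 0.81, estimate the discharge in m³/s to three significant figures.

v_surface = L / t̄ = 29.1 / 65.9 = 0.4416 m/s
v_mean = 0.81 × 0.4416 = 0.3577 m/s
Q = A × v_mean = 13.9 × 0.3577 = 4.972 m³/s

4.97 m³/s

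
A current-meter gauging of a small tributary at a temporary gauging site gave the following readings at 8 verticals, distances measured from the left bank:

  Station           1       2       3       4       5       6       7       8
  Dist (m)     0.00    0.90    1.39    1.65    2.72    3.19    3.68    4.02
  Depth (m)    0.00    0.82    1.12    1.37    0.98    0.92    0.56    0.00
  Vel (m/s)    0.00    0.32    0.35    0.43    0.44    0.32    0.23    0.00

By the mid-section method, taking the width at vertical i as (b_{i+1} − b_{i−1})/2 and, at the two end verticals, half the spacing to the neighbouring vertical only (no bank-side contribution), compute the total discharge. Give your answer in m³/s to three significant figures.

w_2 = (1.39 − 0.00)/2 = 0.695 m; q_2 = 0.32 × 0.82 × 0.695 = 0.1824 m³/s
w_3 = (1.65 − 0.90)/2 = 0.375 m; q_3 = 0.35 × 1.12 × 0.375 = 0.1470 m³/s
w_4 = (2.72 − 1.39)/2 = 0.665 m; q_4 = 0.43 × 1.37 × 0.665 = 0.3918 m³/s
w_5 = (3.19 − 1.65)/2 = 0.77 m; q_5 = 0.44 × 0.98 × 0.77 = 0.3320 m³/s
w_6 = (3.68 − 2.72)/2 = 0.48 m; q_6 = 0.32 × 0.92 × 0.48 = 0.1413 m³/s
w_7 = (4.02 − 3.19)/2 = 0.415 m; q_7 = 0.23 × 0.56 × 0.415 = 0.05345 m³/s
Stations 1, 8 contribute zero (depth or velocity is 0).
Q = Σ qᵢ = 1.248 m³/s

1.25 m³/s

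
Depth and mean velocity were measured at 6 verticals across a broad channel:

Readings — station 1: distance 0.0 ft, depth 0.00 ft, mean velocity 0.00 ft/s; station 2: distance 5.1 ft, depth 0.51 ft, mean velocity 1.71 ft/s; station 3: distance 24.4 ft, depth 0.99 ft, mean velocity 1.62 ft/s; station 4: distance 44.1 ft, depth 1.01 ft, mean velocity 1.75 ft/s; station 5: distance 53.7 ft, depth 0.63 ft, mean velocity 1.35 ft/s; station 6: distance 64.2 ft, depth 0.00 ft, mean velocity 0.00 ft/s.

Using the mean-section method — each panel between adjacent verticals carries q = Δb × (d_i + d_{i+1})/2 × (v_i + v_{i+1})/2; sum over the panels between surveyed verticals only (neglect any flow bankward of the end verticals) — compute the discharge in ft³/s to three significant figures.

72.8 ft³/s

Panel 1-2: Δb = 5.1 ft, d̄ = (0.00+0.51)/2 = 0.255, v̄ = (0.00+1.71)/2 = 0.855 → q = 5.1×0.255×0.855 = 1.112 ft³/s
Panel 2-3: Δb = 19.3 ft, d̄ = (0.51+0.99)/2 = 0.75, v̄ = (1.71+1.62)/2 = 1.665 → q = 19.3×0.75×1.665 = 24.10 ft³/s
Panel 3-4: Δb = 19.7 ft, d̄ = (0.99+1.01)/2 = 1, v̄ = (1.62+1.75)/2 = 1.685 → q = 19.7×1×1.685 = 33.19 ft³/s
Panel 4-5: Δb = 9.6 ft, d̄ = (1.01+0.63)/2 = 0.82, v̄ = (1.75+1.35)/2 = 1.55 → q = 9.6×0.82×1.55 = 12.20 ft³/s
Panel 5-6: Δb = 10.5 ft, d̄ = (0.63+0.00)/2 = 0.315, v̄ = (1.35+0.00)/2 = 0.675 → q = 10.5×0.315×0.675 = 2.233 ft³/s
Q = Σ q = 72.84 ft³/s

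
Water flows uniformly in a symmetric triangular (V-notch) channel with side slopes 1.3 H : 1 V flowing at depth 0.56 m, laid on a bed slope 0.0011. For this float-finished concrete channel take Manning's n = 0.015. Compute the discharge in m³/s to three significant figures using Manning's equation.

A = z·y² = 1.3×0.56² = 0.4077 m²
P = 2y√(1+z²) = 2×0.56×√(1+1.3²) = 1.837 m
R = A/P = 0.4077/1.837 = 0.2219 m
Q = (1/n)·A·R^(2/3)·S^(1/2) = (1/0.015) × 0.4077 × 0.2219^(2/3) × 0.0011^(1/2) = 0.3304 m³/s

0.330 m³/s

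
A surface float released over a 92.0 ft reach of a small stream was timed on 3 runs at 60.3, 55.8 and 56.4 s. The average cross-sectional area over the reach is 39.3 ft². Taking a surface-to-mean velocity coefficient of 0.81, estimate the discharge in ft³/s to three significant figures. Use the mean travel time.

50.9 ft³/s

t̄ = (60.3 + 55.8 + 56.4) / 3 = 57.5 s
v_surface = L / t̄ = 92.0 / 57.5 = 1.600 ft/s
v_mean = 0.81 × 1.600 = 1.296 ft/s
Q = A × v_mean = 39.3 × 1.296 = 50.93 ft³/s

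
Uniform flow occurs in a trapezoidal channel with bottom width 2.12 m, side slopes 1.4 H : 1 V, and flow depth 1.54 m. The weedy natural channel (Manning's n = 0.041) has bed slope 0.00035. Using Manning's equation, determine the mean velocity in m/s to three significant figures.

0.421 m/s

A = (b + z·y)·y = (2.12 + 1.4×1.54)×1.54 = 6.585 m²
P = b + 2y√(1+z²) = 2.12 + 2×1.54×√(1+1.4²) = 7.419 m
R = A/P = 6.585/7.419 = 0.8876 m
Q = (1/n)·A·R^(2/3)·S^(1/2) = (1/0.041) × 6.585 × 0.8876^(2/3) × 0.00035^(1/2) = 2.775 m³/s
V = Q/A = 2.775/6.585 = 0.4214 m/s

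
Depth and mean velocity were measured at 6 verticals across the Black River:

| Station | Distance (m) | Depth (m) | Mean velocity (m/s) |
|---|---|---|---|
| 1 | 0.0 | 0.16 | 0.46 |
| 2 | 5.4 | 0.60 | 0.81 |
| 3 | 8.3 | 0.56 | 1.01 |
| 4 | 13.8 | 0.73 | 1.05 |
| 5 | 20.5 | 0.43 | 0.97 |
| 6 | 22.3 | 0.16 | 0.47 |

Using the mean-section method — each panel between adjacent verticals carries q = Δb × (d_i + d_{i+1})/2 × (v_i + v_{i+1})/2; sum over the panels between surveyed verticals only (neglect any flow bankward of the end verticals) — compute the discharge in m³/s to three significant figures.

Panel 1-2: Δb = 5.4 m, d̄ = (0.16+0.60)/2 = 0.38, v̄ = (0.46+0.81)/2 = 0.635 → q = 5.4×0.38×0.635 = 1.303 m³/s
Panel 2-3: Δb = 2.9 m, d̄ = (0.60+0.56)/2 = 0.58, v̄ = (0.81+1.01)/2 = 0.91 → q = 2.9×0.58×0.91 = 1.531 m³/s
Panel 3-4: Δb = 5.5 m, d̄ = (0.56+0.73)/2 = 0.645, v̄ = (1.01+1.05)/2 = 1.03 → q = 5.5×0.645×1.03 = 3.654 m³/s
Panel 4-5: Δb = 6.7 m, d̄ = (0.73+0.43)/2 = 0.58, v̄ = (1.05+0.97)/2 = 1.01 → q = 6.7×0.58×1.01 = 3.925 m³/s
Panel 5-6: Δb = 1.8 m, d̄ = (0.43+0.16)/2 = 0.295, v̄ = (0.97+0.47)/2 = 0.72 → q = 1.8×0.295×0.72 = 0.3823 m³/s
Q = Σ q = 10.79 m³/s

10.8 m³/s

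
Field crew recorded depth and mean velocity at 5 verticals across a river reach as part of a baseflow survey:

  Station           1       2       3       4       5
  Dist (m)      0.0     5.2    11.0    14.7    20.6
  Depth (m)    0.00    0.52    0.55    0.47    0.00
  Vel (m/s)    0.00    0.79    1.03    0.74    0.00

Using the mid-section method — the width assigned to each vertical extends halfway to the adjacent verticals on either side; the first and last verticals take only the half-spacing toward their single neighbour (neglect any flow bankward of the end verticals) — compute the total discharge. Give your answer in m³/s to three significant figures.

6.62 m³/s

w_2 = (11.0 − 0.0)/2 = 5.5 m; q_2 = 0.79 × 0.52 × 5.5 = 2.259 m³/s
w_3 = (14.7 − 5.2)/2 = 4.75 m; q_3 = 1.03 × 0.55 × 4.75 = 2.691 m³/s
w_4 = (20.6 − 11.0)/2 = 4.8 m; q_4 = 0.74 × 0.47 × 4.8 = 1.669 m³/s
Stations 1, 5 contribute zero (depth or velocity is 0).
Q = Σ qᵢ = 6.620 m³/s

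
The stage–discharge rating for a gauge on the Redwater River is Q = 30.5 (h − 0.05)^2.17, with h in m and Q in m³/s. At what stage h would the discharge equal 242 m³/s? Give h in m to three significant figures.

2.65 m

h − h₀ = (Q/C)^(1/b) = (242/30.5)^(1/2.17) = 2.597 m
h = 0.05 + 2.597 = 2.647 m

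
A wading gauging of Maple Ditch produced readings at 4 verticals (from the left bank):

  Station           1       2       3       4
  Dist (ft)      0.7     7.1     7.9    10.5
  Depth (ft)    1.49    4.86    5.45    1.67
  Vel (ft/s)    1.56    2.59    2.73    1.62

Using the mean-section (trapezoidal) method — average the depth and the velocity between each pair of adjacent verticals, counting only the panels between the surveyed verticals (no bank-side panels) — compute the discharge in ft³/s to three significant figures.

Panel 1-2: Δb = 6.4 ft, d̄ = (1.49+4.86)/2 = 3.175, v̄ = (1.56+2.59)/2 = 2.075 → q = 6.4×3.175×2.075 = 42.16 ft³/s
Panel 2-3: Δb = 0.8 ft, d̄ = (4.86+5.45)/2 = 5.155, v̄ = (2.59+2.73)/2 = 2.66 → q = 0.8×5.155×2.66 = 10.97 ft³/s
Panel 3-4: Δb = 2.6 ft, d̄ = (5.45+1.67)/2 = 3.56, v̄ = (2.73+1.62)/2 = 2.175 → q = 2.6×3.56×2.175 = 20.13 ft³/s
Q = Σ q = 73.27 ft³/s

73.3 ft³/s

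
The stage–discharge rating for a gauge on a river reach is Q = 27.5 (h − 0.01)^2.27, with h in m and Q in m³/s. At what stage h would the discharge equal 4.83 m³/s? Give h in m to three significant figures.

0.475 m

h − h₀ = (Q/C)^(1/b) = (4.83/27.5)^(1/2.27) = 0.4648 m
h = 0.01 + 0.4648 = 0.4748 m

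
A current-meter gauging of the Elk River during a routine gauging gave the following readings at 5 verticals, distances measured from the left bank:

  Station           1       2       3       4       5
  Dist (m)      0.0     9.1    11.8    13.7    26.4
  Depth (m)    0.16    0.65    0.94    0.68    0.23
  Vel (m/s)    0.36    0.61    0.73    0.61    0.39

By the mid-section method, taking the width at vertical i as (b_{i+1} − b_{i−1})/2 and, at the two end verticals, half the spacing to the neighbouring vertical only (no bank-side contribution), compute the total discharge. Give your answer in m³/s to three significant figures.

w_1 = (9.1 − 0.0)/2 = 4.55 m; q_1 = 0.36 × 0.16 × 4.55 = 0.2621 m³/s
w_2 = (11.8 − 0.0)/2 = 5.9 m; q_2 = 0.61 × 0.65 × 5.9 = 2.339 m³/s
w_3 = (13.7 − 9.1)/2 = 2.3 m; q_3 = 0.73 × 0.94 × 2.3 = 1.578 m³/s
w_4 = (26.4 − 11.8)/2 = 7.3 m; q_4 = 0.61 × 0.68 × 7.3 = 3.028 m³/s
w_5 = (26.4 − 13.7)/2 = 6.35 m; q_5 = 0.39 × 0.23 × 6.35 = 0.5696 m³/s
Q = Σ qᵢ = 7.777 m³/s

7.78 m³/s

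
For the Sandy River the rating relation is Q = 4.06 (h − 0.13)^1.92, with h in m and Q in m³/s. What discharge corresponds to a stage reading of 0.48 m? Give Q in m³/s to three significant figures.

Q = 4.06 × (0.48 − 0.13)^1.92 = 4.06 × 0.35^1.92 = 0.5409 m³/s

0.541 m³/s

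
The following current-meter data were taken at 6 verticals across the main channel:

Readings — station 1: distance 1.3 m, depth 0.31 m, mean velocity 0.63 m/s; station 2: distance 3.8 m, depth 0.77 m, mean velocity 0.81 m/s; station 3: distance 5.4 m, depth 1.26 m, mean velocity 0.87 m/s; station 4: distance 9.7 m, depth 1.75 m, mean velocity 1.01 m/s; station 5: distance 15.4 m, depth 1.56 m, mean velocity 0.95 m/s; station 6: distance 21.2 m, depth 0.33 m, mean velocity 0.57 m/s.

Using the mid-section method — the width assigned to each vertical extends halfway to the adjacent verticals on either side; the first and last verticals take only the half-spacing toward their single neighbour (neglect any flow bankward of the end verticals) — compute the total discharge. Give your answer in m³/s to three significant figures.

22.7 m³/s

w_1 = (3.8 − 1.3)/2 = 1.25 m; q_1 = 0.63 × 0.31 × 1.25 = 0.2441 m³/s
w_2 = (5.4 − 1.3)/2 = 2.05 m; q_2 = 0.81 × 0.77 × 2.05 = 1.279 m³/s
w_3 = (9.7 − 3.8)/2 = 2.95 m; q_3 = 0.87 × 1.26 × 2.95 = 3.234 m³/s
w_4 = (15.4 − 5.4)/2 = 5 m; q_4 = 1.01 × 1.75 × 5 = 8.838 m³/s
w_5 = (21.2 − 9.7)/2 = 5.75 m; q_5 = 0.95 × 1.56 × 5.75 = 8.522 m³/s
w_6 = (21.2 − 15.4)/2 = 2.9 m; q_6 = 0.57 × 0.33 × 2.9 = 0.5455 m³/s
Q = Σ qᵢ = 22.66 m³/s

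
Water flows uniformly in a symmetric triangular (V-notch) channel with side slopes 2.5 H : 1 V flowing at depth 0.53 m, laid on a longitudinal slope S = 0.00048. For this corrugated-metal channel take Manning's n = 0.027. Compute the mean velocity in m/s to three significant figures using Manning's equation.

A = z·y² = 2.5×0.53² = 0.7023 m²
P = 2y√(1+z²) = 2×0.53×√(1+2.5²) = 2.854 m
R = A/P = 0.7023/2.854 = 0.2460 m
Q = (1/n)·A·R^(2/3)·S^(1/2) = (1/0.027) × 0.7023 × 0.2460^(2/3) × 0.00048^(1/2) = 0.2237 m³/s
V = Q/A = 0.2237/0.7023 = 0.3186 m/s

0.319 m/s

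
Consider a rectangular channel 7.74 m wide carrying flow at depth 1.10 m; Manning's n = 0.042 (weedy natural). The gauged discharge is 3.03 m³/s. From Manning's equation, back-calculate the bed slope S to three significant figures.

A = b·y = 7.74 × 1.10 = 8.514 m²
P = b + 2y = 7.74 + 2×1.10 = 9.940 m
R = A/P = 8.514/9.940 = 0.8565 m
S = (Q·n / (1·A·R^(2/3)))² = (3.03×0.042 / (1×8.514×0.9019))² = 0.0002747

0.000275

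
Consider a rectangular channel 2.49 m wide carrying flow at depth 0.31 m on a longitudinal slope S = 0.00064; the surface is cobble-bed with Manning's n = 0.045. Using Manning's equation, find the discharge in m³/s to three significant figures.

A = b·y = 2.49 × 0.31 = 0.7719 m²
P = b + 2y = 2.49 + 2×0.31 = 3.110 m
R = A/P = 0.7719/3.110 = 0.2482 m
Q = (1/n)·A·R^(2/3)·S^(1/2) = (1/0.045) × 0.7719 × 0.2482^(2/3) × 0.00064^(1/2) = 0.1714 m³/s

0.171 m³/s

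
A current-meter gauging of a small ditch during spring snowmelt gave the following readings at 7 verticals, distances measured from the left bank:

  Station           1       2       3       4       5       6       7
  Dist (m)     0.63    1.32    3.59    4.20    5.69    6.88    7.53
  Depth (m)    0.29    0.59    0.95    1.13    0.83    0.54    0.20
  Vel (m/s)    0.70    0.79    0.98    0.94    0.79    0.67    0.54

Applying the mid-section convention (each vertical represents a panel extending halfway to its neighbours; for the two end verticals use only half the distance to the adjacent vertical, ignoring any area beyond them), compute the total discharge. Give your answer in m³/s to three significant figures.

w_1 = (1.32 − 0.63)/2 = 0.345 m; q_1 = 0.70 × 0.29 × 0.345 = 0.07004 m³/s
w_2 = (3.59 − 0.63)/2 = 1.48 m; q_2 = 0.79 × 0.59 × 1.48 = 0.6898 m³/s
w_3 = (4.20 − 1.32)/2 = 1.44 m; q_3 = 0.98 × 0.95 × 1.44 = 1.341 m³/s
w_4 = (5.69 − 3.59)/2 = 1.05 m; q_4 = 0.94 × 1.13 × 1.05 = 1.115 m³/s
w_5 = (6.88 − 4.20)/2 = 1.34 m; q_5 = 0.79 × 0.83 × 1.34 = 0.8786 m³/s
w_6 = (7.53 − 5.69)/2 = 0.92 m; q_6 = 0.67 × 0.54 × 0.92 = 0.3329 m³/s
w_7 = (7.53 − 6.88)/2 = 0.325 m; q_7 = 0.54 × 0.20 × 0.325 = 0.03510 m³/s
Q = Σ qᵢ = 4.462 m³/s

4.46 m³/s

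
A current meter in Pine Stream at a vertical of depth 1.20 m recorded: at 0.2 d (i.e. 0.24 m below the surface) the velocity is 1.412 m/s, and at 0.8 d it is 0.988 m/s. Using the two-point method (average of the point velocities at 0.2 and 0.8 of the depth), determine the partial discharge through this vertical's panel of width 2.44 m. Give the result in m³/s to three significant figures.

v̄ = (1.412 + 0.988) / 2 = 1.200 m/s
q = v̄ × d × w = 1.200 × 1.20 × 2.44 = 3.514 m³/s

3.51 m³/s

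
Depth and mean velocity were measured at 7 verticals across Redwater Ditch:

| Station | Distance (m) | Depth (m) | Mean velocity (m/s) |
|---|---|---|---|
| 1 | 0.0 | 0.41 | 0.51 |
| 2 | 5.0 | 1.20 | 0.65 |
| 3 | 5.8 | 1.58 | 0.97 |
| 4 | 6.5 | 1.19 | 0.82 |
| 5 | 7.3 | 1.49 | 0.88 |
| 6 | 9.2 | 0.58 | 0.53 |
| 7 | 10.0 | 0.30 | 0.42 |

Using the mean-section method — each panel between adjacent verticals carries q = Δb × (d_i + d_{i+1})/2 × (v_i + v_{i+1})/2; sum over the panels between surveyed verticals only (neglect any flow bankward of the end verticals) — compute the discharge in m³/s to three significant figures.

6.57 m³/s

Panel 1-2: Δb = 5 m, d̄ = (0.41+1.20)/2 = 0.805, v̄ = (0.51+0.65)/2 = 0.58 → q = 5×0.805×0.58 = 2.335 m³/s
Panel 2-3: Δb = 0.8 m, d̄ = (1.20+1.58)/2 = 1.39, v̄ = (0.65+0.97)/2 = 0.81 → q = 0.8×1.39×0.81 = 0.9007 m³/s
Panel 3-4: Δb = 0.7 m, d̄ = (1.58+1.19)/2 = 1.385, v̄ = (0.97+0.82)/2 = 0.895 → q = 0.7×1.385×0.895 = 0.8677 m³/s
Panel 4-5: Δb = 0.8 m, d̄ = (1.19+1.49)/2 = 1.34, v̄ = (0.82+0.88)/2 = 0.85 → q = 0.8×1.34×0.85 = 0.9112 m³/s
Panel 5-6: Δb = 1.9 m, d̄ = (1.49+0.58)/2 = 1.035, v̄ = (0.88+0.53)/2 = 0.705 → q = 1.9×1.035×0.705 = 1.386 m³/s
Panel 6-7: Δb = 0.8 m, d̄ = (0.58+0.30)/2 = 0.44, v̄ = (0.53+0.42)/2 = 0.475 → q = 0.8×0.44×0.475 = 0.1672 m³/s
Q = Σ q = 6.568 m³/s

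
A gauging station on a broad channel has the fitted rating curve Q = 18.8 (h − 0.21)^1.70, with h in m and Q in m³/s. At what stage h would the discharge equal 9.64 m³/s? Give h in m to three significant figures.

0.885 m

h − h₀ = (Q/C)^(1/b) = (9.64/18.8)^(1/1.70) = 0.6751 m
h = 0.21 + 0.6751 = 0.8851 m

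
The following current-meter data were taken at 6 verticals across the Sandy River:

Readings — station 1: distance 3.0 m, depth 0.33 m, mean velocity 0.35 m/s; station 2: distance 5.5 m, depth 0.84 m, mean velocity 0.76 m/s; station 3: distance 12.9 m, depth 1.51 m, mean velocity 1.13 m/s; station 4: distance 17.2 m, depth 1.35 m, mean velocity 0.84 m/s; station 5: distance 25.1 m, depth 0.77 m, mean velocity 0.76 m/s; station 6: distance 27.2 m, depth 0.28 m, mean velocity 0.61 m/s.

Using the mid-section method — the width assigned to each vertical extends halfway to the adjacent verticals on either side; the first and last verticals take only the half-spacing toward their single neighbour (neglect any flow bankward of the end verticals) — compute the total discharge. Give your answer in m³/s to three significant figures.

w_1 = (5.5 − 3.0)/2 = 1.25 m; q_1 = 0.35 × 0.33 × 1.25 = 0.1444 m³/s
w_2 = (12.9 − 3.0)/2 = 4.95 m; q_2 = 0.76 × 0.84 × 4.95 = 3.160 m³/s
w_3 = (17.2 − 5.5)/2 = 5.85 m; q_3 = 1.13 × 1.51 × 5.85 = 9.982 m³/s
w_4 = (25.1 − 12.9)/2 = 6.1 m; q_4 = 0.84 × 1.35 × 6.1 = 6.917 m³/s
w_5 = (27.2 − 17.2)/2 = 5 m; q_5 = 0.76 × 0.77 × 5 = 2.926 m³/s
w_6 = (27.2 − 25.1)/2 = 1.05 m; q_6 = 0.61 × 0.28 × 1.05 = 0.1793 m³/s
Q = Σ qᵢ = 23.31 m³/s

23.3 m³/s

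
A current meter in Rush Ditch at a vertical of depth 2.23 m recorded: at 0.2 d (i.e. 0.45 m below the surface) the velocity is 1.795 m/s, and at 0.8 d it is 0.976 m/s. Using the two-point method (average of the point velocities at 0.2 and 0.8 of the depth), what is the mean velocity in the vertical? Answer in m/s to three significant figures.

1.39 m/s

v̄ = (1.795 + 0.976) / 2 = 1.386 m/s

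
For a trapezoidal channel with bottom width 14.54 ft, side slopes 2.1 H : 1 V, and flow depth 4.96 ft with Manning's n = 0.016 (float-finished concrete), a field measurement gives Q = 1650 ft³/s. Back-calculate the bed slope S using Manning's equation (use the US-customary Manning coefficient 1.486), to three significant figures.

0.00421

A = (b + z·y)·y = (14.54 + 2.1×4.96)×4.96 = 123.8 ft²
P = b + 2y√(1+z²) = 14.54 + 2×4.96×√(1+2.1²) = 37.61 ft
R = A/P = 123.8/37.61 = 3.291 ft
S = (Q·n / (1.486·A·R^(2/3)))² = (1650×0.016 / (1.486×123.8×2.212))² = 0.004208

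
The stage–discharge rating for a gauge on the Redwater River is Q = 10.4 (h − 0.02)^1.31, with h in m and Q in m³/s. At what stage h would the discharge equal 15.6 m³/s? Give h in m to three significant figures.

1.38 m

h − h₀ = (Q/C)^(1/b) = (15.6/10.4)^(1/1.31) = 1.363 m
h = 0.02 + 1.363 = 1.383 m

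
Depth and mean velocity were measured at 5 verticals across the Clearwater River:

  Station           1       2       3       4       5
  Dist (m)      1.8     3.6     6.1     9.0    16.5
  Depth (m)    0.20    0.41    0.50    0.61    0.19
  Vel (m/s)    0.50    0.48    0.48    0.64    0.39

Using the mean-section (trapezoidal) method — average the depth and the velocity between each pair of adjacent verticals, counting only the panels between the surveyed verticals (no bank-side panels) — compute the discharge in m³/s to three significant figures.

Panel 1-2: Δb = 1.8 m, d̄ = (0.20+0.41)/2 = 0.305, v̄ = (0.50+0.48)/2 = 0.49 → q = 1.8×0.305×0.49 = 0.2690 m³/s
Panel 2-3: Δb = 2.5 m, d̄ = (0.41+0.50)/2 = 0.455, v̄ = (0.48+0.48)/2 = 0.48 → q = 2.5×0.455×0.48 = 0.5460 m³/s
Panel 3-4: Δb = 2.9 m, d̄ = (0.50+0.61)/2 = 0.555, v̄ = (0.48+0.64)/2 = 0.56 → q = 2.9×0.555×0.56 = 0.9013 m³/s
Panel 4-5: Δb = 7.5 m, d̄ = (0.61+0.19)/2 = 0.4, v̄ = (0.64+0.39)/2 = 0.515 → q = 7.5×0.4×0.515 = 1.545 m³/s
Q = Σ q = 3.261 m³/s

3.26 m³/s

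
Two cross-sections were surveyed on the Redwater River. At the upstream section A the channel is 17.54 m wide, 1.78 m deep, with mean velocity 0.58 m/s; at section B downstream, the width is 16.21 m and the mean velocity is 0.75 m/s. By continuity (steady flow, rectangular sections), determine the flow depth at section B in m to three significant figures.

1.49 m

Q = A₁V₁ = (17.54×1.78) × 0.58 = 18.11 m³/s
d₂ = Q/(b₂ V₂) = 18.11/(16.21×0.75) = 1.489 m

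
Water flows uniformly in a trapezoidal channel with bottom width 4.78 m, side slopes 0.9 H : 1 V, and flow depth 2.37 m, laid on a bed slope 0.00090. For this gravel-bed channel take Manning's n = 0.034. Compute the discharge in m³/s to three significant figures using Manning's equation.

18.7 m³/s

A = (b + z·y)·y = (4.78 + 0.9×2.37)×2.37 = 16.38 m²
P = b + 2y√(1+z²) = 4.78 + 2×2.37×√(1+0.9²) = 11.16 m
R = A/P = 16.38/11.16 = 1.468 m
Q = (1/n)·A·R^(2/3)·S^(1/2) = (1/0.034) × 16.38 × 1.468^(2/3) × 0.00090^(1/2) = 18.68 m³/s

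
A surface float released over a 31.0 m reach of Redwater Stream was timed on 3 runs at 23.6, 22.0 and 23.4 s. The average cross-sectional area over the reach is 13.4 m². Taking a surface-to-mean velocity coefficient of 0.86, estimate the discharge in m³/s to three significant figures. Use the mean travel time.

t̄ = (23.6 + 22.0 + 23.4) / 3 = 23 s
v_surface = L / t̄ = 31.0 / 23 = 1.348 m/s
v_mean = 0.86 × 1.348 = 1.159 m/s
Q = A × v_mean = 13.4 × 1.159 = 15.53 m³/s

15.5 m³/s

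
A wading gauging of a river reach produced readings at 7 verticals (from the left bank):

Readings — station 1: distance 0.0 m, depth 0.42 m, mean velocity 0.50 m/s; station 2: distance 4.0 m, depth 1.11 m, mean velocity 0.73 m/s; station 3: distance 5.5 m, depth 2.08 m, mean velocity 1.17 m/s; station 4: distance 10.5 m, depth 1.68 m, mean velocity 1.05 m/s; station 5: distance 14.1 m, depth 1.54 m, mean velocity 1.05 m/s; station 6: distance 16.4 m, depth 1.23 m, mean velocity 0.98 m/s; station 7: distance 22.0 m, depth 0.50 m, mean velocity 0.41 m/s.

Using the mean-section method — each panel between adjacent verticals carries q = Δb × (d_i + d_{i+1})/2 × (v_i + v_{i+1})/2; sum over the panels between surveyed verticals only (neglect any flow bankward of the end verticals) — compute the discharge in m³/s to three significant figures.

27.3 m³/s

Panel 1-2: Δb = 4 m, d̄ = (0.42+1.11)/2 = 0.765, v̄ = (0.50+0.73)/2 = 0.615 → q = 4×0.765×0.615 = 1.882 m³/s
Panel 2-3: Δb = 1.5 m, d̄ = (1.11+2.08)/2 = 1.595, v̄ = (0.73+1.17)/2 = 0.95 → q = 1.5×1.595×0.95 = 2.273 m³/s
Panel 3-4: Δb = 5 m, d̄ = (2.08+1.68)/2 = 1.88, v̄ = (1.17+1.05)/2 = 1.11 → q = 5×1.88×1.11 = 10.43 m³/s
Panel 4-5: Δb = 3.6 m, d̄ = (1.68+1.54)/2 = 1.61, v̄ = (1.05+1.05)/2 = 1.05 → q = 3.6×1.61×1.05 = 6.086 m³/s
Panel 5-6: Δb = 2.3 m, d̄ = (1.54+1.23)/2 = 1.385, v̄ = (1.05+0.98)/2 = 1.015 → q = 2.3×1.385×1.015 = 3.233 m³/s
Panel 6-7: Δb = 5.6 m, d̄ = (1.23+0.50)/2 = 0.865, v̄ = (0.98+0.41)/2 = 0.695 → q = 5.6×0.865×0.695 = 3.367 m³/s
Q = Σ q = 27.27 m³/s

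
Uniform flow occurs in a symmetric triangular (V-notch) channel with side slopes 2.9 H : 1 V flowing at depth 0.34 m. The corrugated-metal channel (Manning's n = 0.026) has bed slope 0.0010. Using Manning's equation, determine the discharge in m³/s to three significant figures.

0.121 m³/s

A = z·y² = 2.9×0.34² = 0.3352 m²
P = 2y√(1+z²) = 2×0.34×√(1+2.9²) = 2.086 m
R = A/P = 0.3352/2.086 = 0.1607 m
Q = (1/n)·A·R^(2/3)·S^(1/2) = (1/0.026) × 0.3352 × 0.1607^(2/3) × 0.0010^(1/2) = 0.1205 m³/s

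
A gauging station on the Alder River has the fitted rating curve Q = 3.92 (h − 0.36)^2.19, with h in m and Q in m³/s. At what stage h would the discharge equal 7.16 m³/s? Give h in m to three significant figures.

1.68 m

h − h₀ = (Q/C)^(1/b) = (7.16/3.92)^(1/2.19) = 1.317 m
h = 0.36 + 1.317 = 1.677 m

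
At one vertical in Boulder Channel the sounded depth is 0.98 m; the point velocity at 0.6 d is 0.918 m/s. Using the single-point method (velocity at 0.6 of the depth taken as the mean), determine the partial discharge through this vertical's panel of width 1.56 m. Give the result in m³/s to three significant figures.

1.40 m³/s

v̄ = v₀.₆ = 0.918 m/s
q = v̄ × d × w = 0.9180 × 0.98 × 1.56 = 1.403 m³/s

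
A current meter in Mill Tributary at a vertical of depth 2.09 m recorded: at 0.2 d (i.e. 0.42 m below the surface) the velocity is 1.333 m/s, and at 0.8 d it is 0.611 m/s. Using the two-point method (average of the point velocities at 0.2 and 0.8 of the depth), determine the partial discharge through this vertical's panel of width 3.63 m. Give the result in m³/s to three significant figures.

7.37 m³/s

v̄ = (1.333 + 0.611) / 2 = 0.9720 m/s
q = v̄ × d × w = 0.9720 × 2.09 × 3.63 = 7.374 m³/s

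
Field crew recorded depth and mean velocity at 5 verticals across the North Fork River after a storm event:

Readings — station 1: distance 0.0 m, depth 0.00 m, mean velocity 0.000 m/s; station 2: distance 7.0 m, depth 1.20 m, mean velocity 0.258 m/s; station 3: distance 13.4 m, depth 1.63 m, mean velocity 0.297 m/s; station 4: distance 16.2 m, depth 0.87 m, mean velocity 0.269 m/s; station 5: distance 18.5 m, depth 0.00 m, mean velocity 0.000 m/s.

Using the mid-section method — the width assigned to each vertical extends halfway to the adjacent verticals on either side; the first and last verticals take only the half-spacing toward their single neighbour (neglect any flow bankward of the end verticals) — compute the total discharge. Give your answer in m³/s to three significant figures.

w_2 = (13.4 − 0.0)/2 = 6.7 m; q_2 = 0.258 × 1.20 × 6.7 = 2.074 m³/s
w_3 = (16.2 − 7.0)/2 = 4.6 m; q_3 = 0.297 × 1.63 × 4.6 = 2.227 m³/s
w_4 = (18.5 − 13.4)/2 = 2.55 m; q_4 = 0.269 × 0.87 × 2.55 = 0.5968 m³/s
Stations 1, 5 contribute zero (depth or velocity is 0).
Q = Σ qᵢ = 4.898 m³/s

4.90 m³/s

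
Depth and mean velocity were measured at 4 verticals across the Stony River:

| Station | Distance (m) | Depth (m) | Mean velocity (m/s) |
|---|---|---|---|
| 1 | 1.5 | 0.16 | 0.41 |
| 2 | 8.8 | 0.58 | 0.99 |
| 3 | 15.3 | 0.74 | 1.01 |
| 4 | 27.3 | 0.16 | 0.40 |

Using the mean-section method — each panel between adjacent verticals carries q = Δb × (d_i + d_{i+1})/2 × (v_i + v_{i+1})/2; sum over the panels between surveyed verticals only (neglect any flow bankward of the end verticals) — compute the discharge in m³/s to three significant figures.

9.99 m³/s

Panel 1-2: Δb = 7.3 m, d̄ = (0.16+0.58)/2 = 0.37, v̄ = (0.41+0.99)/2 = 0.7 → q = 7.3×0.37×0.7 = 1.891 m³/s
Panel 2-3: Δb = 6.5 m, d̄ = (0.58+0.74)/2 = 0.66, v̄ = (0.99+1.01)/2 = 1 → q = 6.5×0.66×1 = 4.290 m³/s
Panel 3-4: Δb = 12 m, d̄ = (0.74+0.16)/2 = 0.45, v̄ = (1.01+0.40)/2 = 0.705 → q = 12×0.45×0.705 = 3.807 m³/s
Q = Σ q = 9.988 m³/s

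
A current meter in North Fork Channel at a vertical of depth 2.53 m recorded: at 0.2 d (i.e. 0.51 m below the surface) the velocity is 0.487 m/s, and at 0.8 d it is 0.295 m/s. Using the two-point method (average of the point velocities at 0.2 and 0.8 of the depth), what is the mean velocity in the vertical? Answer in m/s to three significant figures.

v̄ = (0.487 + 0.295) / 2 = 0.3910 m/s

0.391 m/s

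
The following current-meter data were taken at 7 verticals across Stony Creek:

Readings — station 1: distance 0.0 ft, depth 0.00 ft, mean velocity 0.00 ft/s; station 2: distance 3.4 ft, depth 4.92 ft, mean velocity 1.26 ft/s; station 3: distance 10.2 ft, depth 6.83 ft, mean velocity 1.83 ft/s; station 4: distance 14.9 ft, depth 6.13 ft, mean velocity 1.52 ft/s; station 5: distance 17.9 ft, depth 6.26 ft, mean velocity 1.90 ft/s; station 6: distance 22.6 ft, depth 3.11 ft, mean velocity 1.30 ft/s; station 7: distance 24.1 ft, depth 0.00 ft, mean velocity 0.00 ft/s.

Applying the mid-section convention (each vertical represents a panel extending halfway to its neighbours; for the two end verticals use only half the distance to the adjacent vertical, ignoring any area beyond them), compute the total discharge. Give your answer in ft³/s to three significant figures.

198 ft³/s

w_2 = (10.2 − 0.0)/2 = 5.1 ft; q_2 = 1.26 × 4.92 × 5.1 = 31.62 ft³/s
w_3 = (14.9 − 3.4)/2 = 5.75 ft; q_3 = 1.83 × 6.83 × 5.75 = 71.87 ft³/s
w_4 = (17.9 − 10.2)/2 = 3.85 ft; q_4 = 1.52 × 6.13 × 3.85 = 35.87 ft³/s
w_5 = (22.6 − 14.9)/2 = 3.85 ft; q_5 = 1.90 × 6.26 × 3.85 = 45.79 ft³/s
w_6 = (24.1 − 17.9)/2 = 3.1 ft; q_6 = 1.30 × 3.11 × 3.1 = 12.53 ft³/s
Stations 1, 7 contribute zero (depth or velocity is 0).
Q = Σ qᵢ = 197.7 ft³/s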